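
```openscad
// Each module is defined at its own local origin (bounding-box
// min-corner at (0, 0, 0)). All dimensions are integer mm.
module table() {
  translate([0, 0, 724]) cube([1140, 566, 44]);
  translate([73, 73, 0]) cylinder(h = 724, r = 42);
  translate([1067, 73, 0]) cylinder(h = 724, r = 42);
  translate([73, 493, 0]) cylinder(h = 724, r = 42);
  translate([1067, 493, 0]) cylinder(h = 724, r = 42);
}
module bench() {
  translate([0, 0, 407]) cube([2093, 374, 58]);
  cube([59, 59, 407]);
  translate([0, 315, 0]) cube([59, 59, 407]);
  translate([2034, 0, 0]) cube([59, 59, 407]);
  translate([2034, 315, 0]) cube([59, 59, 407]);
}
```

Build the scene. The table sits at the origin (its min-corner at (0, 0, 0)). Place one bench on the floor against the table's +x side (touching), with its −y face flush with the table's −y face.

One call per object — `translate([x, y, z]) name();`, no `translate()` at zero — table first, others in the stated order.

table();
translate([1140, 0, 0]) bench();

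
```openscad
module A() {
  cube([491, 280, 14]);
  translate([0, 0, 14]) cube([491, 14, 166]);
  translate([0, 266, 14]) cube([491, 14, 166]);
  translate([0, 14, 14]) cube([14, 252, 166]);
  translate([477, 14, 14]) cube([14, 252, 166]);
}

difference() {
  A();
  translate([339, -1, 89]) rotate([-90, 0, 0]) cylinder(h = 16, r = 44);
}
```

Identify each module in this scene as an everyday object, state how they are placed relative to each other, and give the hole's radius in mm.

The subtracted cylinder has r = 44 mm.

A is an open box. The open box has a circular hole through its front wall. The hole's radius is 44 mm.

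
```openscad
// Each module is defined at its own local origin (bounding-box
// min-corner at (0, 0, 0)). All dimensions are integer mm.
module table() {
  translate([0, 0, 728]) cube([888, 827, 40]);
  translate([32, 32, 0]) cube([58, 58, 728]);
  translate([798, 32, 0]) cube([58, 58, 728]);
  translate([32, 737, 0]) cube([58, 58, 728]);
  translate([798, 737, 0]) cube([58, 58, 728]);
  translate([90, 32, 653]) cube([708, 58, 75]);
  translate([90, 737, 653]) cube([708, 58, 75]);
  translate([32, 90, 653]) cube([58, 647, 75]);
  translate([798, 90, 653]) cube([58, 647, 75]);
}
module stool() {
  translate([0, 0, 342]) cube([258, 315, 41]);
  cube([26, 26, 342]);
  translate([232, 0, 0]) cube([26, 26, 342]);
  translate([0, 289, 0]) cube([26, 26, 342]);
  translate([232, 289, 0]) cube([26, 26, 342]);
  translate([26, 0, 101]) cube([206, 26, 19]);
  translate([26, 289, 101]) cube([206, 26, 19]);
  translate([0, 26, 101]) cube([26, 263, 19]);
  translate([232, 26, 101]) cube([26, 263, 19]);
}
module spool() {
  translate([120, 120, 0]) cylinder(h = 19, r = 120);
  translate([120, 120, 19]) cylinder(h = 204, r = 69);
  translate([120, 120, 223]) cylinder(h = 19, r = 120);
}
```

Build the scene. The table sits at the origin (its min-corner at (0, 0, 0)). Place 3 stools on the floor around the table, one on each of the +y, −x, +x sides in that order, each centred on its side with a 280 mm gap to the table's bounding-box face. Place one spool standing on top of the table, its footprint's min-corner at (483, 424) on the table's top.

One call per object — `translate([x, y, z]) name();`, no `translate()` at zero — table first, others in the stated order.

table();
translate([315, 1107, 0]) stool();
translate([-538, 256, 0]) stool();
translate([1168, 256, 0]) stool();
translate([483, 424, 768]) spool();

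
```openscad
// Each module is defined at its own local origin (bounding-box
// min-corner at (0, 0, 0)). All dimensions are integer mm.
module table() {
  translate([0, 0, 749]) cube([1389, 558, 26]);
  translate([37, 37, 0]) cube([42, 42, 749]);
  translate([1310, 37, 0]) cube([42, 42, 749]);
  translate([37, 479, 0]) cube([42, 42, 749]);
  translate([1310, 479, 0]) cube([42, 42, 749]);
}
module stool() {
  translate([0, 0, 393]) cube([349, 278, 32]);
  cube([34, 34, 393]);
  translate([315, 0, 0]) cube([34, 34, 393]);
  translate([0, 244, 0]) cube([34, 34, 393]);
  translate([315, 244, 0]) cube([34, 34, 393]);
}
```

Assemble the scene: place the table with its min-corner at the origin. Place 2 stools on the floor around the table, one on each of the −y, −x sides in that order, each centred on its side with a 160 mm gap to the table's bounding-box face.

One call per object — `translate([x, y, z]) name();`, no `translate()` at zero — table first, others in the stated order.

table();
translate([520, -438, 0]) stool();
translate([-509, 140, 0]) stool();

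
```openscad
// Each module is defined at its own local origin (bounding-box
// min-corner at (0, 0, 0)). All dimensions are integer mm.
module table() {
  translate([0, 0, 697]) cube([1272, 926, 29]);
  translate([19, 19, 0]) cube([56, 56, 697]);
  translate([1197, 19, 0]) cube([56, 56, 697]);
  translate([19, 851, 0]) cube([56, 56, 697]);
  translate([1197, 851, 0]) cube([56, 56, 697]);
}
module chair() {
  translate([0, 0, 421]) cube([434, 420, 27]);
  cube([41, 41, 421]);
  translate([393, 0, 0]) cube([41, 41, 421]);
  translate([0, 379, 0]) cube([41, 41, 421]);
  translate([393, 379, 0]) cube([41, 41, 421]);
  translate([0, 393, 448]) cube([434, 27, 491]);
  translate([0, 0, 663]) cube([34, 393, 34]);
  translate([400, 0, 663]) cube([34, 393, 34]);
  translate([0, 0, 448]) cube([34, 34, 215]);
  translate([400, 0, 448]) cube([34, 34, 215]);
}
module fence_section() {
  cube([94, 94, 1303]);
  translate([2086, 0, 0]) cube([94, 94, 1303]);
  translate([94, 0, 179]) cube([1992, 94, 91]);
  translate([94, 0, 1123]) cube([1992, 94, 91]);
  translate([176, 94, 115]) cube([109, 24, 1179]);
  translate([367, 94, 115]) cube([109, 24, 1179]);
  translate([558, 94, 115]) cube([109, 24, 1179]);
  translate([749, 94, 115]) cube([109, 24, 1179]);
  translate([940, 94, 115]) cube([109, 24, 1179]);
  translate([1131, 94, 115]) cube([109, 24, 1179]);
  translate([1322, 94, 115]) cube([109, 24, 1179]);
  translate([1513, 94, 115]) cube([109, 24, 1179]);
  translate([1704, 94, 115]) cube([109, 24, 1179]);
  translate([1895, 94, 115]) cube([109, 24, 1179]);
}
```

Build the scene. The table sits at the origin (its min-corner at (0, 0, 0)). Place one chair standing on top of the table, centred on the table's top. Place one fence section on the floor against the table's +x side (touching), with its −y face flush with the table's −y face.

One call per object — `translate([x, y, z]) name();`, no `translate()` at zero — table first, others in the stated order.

table();
translate([419, 253, 726]) chair();
translate([1272, 0, 0]) fence_section();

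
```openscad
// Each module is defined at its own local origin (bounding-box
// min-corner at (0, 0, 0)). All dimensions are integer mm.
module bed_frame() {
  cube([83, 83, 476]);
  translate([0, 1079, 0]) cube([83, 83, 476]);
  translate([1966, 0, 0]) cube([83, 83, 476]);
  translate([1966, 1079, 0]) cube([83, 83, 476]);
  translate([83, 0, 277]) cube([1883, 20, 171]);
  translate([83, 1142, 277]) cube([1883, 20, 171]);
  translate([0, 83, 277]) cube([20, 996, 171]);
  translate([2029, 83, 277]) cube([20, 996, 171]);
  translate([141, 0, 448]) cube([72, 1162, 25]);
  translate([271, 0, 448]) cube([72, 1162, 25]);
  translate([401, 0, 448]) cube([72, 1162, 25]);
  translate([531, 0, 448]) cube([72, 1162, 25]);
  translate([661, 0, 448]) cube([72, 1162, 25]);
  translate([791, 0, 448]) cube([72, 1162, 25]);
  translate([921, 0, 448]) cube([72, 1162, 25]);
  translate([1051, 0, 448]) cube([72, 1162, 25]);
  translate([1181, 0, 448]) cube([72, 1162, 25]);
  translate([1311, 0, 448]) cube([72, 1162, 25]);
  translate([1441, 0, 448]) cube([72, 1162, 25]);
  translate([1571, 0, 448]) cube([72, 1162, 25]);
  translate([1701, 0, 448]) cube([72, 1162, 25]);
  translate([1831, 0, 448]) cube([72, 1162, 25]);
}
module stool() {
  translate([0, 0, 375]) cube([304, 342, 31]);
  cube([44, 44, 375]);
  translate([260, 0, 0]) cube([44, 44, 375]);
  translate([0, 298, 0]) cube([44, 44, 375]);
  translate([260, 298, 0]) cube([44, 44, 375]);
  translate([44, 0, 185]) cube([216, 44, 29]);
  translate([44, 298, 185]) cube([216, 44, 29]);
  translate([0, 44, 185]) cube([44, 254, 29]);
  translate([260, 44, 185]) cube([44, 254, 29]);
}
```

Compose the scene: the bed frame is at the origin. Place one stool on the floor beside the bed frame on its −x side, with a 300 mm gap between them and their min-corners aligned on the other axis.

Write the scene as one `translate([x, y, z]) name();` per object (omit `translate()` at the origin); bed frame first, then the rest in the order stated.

bed_frame();
translate([-604, 0, 0]) stool();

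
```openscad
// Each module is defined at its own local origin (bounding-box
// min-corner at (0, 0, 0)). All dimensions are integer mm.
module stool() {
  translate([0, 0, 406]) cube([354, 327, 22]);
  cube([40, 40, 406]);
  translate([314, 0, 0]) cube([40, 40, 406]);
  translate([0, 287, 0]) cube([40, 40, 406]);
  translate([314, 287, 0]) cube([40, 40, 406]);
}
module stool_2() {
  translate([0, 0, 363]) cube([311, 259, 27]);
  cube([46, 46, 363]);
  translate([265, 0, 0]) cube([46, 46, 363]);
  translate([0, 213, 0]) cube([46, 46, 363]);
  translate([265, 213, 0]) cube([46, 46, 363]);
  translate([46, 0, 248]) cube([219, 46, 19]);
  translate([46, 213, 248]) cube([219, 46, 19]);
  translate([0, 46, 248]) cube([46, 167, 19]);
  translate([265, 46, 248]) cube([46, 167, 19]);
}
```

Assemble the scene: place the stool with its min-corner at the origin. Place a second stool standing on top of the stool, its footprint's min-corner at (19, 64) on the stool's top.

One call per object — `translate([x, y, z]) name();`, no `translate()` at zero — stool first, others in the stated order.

stool();
translate([19, 64, 428]) stool_2();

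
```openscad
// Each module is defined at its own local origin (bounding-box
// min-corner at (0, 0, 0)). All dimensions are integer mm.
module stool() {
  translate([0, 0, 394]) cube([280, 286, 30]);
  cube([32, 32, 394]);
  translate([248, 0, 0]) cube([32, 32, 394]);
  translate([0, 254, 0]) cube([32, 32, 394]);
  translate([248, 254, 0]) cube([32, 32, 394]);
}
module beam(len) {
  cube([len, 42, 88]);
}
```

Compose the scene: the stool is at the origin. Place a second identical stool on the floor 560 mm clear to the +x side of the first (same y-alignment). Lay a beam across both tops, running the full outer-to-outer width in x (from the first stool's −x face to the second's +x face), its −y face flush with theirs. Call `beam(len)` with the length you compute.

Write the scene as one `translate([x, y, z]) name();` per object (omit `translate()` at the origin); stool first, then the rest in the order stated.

stool();
translate([840, 0, 0]) stool();
translate([0, 0, 424]) beam(1120);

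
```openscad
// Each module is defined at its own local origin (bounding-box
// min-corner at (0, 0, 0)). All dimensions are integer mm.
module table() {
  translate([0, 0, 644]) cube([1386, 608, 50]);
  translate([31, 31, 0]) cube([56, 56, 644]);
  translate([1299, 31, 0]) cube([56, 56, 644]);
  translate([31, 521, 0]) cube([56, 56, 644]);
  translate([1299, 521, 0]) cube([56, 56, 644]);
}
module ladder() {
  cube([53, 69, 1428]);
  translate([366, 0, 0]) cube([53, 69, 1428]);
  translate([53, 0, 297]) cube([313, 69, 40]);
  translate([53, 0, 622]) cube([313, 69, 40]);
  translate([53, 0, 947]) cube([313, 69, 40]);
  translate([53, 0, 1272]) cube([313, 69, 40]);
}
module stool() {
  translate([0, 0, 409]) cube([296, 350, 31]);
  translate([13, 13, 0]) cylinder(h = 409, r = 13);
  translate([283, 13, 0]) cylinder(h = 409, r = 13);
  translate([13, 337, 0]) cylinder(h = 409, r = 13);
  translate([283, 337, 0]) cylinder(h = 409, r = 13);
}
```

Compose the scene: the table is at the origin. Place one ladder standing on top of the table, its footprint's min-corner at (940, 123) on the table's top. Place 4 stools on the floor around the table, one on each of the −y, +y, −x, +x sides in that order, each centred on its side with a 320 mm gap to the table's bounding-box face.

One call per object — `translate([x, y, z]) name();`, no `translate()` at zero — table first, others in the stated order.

table();
translate([940, 123, 694]) ladder();
translate([545, -670, 0]) stool();
translate([545, 928, 0]) stool();
translate([-616, 129, 0]) stool();
translate([1706, 129, 0]) stool();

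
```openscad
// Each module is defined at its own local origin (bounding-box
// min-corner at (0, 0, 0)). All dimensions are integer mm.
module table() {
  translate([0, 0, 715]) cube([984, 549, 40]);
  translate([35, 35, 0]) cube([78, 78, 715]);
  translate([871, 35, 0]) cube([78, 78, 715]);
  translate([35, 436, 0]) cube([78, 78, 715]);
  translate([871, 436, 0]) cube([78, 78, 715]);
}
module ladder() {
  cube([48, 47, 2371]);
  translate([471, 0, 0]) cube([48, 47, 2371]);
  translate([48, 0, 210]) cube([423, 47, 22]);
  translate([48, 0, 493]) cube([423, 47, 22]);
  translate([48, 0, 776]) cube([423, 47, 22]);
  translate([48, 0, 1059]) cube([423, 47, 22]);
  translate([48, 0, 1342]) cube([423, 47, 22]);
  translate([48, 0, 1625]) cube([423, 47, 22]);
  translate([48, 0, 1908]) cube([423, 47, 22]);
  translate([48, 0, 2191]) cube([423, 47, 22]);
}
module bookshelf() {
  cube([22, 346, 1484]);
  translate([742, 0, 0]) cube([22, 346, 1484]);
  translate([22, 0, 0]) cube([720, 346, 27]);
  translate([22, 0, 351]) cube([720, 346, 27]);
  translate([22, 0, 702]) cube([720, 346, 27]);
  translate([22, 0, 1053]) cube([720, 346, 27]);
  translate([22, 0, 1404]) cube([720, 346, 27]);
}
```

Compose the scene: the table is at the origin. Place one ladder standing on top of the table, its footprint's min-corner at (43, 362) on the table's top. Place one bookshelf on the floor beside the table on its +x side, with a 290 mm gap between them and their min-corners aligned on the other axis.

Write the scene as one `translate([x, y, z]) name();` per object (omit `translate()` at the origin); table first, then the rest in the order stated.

table();
translate([43, 362, 755]) ladder();
translate([1274, 0, 0]) bookshelf();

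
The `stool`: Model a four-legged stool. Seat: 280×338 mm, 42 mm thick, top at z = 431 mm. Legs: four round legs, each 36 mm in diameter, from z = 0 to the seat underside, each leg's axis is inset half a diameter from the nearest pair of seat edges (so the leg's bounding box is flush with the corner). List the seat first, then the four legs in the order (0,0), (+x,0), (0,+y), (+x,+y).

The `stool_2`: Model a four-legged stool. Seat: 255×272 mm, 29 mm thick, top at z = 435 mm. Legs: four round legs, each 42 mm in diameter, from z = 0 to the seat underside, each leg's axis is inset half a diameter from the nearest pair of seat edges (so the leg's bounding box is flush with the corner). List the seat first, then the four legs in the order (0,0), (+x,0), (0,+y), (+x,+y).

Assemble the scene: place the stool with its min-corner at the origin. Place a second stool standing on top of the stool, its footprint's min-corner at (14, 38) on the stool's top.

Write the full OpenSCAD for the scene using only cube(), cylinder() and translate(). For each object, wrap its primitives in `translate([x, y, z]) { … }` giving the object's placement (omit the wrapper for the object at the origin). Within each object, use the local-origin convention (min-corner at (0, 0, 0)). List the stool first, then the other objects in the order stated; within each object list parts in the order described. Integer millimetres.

translate([0, 0, 389]) cube([280, 338, 42]);
translate([18, 18, 0]) cylinder(h = 389, r = 18);
translate([262, 18, 0]) cylinder(h = 389, r = 18);
translate([18, 320, 0]) cylinder(h = 389, r = 18);
translate([262, 320, 0]) cylinder(h = 389, r = 18);
translate([14, 38, 431]) {
  translate([0, 0, 406]) cube([255, 272, 29]);
  translate([21, 21, 0]) cylinder(h = 406, r = 21);
  translate([234, 21, 0]) cylinder(h = 406, r = 21);
  translate([21, 251, 0]) cylinder(h = 406, r = 21);
  translate([234, 251, 0]) cylinder(h = 406, r = 21);
}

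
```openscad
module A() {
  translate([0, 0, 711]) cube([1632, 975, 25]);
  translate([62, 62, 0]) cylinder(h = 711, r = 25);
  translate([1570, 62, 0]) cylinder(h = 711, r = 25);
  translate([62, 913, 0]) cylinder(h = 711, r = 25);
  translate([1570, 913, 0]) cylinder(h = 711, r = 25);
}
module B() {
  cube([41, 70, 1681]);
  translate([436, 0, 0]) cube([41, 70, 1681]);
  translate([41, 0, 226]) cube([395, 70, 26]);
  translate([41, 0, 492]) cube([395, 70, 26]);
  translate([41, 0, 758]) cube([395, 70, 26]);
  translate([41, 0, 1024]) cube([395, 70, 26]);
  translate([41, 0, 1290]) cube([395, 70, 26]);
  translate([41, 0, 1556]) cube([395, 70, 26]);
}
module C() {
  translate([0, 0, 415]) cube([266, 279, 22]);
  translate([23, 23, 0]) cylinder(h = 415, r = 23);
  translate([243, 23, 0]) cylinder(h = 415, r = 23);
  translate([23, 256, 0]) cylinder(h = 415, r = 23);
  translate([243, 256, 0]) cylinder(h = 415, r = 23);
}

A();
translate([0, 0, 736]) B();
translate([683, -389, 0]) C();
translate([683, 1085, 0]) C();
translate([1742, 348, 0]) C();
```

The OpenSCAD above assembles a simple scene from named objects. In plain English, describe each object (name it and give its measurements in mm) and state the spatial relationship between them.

A is a rectangular dining table. The top is 1632×975×25 mm with its upper surface at z = 736 mm. It stands on four round legs of 50 mm diameter, each leg's bounding box inset 37 mm from the nearest pair of top edges, running from the floor to the underside of the top.

B is a wooden ladder with two side rails of 41×70 mm section and 1681 mm height, set 477 mm apart overall. Between them run 6 rectangular rungs (70 mm deep, 26 mm thick), front faces flush with the rails' −y face. The bottom of the first rung is 226 mm above the floor and each subsequent rung is 266 mm higher than the one below.

C is a simple wooden stool: a rectangular seat 266 mm (x) by 279 mm (y), 22 mm thick, top face at z = 437 mm, on four round legs, each 46 mm in diameter. The legs rest on z = 0, each leg's axis is inset half a diameter from the nearest pair of seat edges (so the leg's bounding box is flush with the corner).

The ladder is on top of the table. Three stools sit around the table at the −y, +y, +x sides.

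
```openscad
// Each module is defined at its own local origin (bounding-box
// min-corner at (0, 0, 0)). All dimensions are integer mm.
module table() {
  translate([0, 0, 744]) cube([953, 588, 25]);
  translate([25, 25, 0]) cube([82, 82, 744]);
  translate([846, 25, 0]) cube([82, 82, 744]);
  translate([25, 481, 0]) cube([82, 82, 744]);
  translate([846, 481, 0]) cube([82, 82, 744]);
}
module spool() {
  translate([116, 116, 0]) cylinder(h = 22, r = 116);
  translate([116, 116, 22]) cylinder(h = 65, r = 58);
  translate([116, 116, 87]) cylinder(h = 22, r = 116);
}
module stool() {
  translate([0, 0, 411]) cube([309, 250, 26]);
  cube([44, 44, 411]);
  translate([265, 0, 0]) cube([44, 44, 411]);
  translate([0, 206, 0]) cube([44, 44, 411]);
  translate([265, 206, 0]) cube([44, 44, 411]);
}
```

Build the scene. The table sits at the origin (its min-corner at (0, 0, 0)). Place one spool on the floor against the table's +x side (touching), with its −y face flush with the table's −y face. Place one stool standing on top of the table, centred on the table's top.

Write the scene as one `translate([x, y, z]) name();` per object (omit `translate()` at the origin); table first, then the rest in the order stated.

table();
translate([953, 0, 0]) spool();
translate([322, 169, 769]) stool();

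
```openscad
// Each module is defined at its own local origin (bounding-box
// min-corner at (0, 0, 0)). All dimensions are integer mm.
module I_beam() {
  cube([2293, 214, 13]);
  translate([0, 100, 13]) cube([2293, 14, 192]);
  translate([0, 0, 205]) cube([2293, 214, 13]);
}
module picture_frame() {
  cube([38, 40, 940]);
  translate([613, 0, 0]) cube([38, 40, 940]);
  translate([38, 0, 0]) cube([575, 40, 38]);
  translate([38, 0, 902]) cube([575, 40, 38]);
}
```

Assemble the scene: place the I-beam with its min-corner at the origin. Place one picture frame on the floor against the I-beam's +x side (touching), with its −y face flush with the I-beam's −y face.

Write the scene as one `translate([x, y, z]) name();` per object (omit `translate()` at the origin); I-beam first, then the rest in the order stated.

I_beam();
translate([2293, 0, 0]) picture_frame();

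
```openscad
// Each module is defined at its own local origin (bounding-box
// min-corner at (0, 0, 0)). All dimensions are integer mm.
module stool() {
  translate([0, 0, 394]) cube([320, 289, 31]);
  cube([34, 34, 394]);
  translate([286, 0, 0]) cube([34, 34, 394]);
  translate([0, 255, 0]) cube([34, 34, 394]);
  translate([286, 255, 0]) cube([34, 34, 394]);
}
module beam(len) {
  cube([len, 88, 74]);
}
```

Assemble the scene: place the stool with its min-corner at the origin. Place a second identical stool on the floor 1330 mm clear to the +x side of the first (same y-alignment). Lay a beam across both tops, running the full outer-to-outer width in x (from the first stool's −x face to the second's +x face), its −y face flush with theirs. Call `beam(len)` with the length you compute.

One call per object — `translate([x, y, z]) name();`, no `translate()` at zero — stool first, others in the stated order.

stool();
translate([1650, 0, 0]) stool();
translate([0, 0, 425]) beam(1970);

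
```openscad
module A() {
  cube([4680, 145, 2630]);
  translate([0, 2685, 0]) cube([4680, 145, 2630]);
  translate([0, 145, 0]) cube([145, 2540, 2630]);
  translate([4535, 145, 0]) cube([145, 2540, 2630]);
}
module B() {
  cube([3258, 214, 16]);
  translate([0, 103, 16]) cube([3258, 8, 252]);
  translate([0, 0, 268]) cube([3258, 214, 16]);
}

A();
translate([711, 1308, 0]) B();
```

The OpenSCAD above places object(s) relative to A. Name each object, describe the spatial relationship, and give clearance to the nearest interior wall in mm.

Clearances: x = 566, y = 1163; minimum 566 mm.

A is a house frame. B is an I-beam. The I-beam sits inside the house frame, centred. The clearance to the nearest interior wall is 566 mm.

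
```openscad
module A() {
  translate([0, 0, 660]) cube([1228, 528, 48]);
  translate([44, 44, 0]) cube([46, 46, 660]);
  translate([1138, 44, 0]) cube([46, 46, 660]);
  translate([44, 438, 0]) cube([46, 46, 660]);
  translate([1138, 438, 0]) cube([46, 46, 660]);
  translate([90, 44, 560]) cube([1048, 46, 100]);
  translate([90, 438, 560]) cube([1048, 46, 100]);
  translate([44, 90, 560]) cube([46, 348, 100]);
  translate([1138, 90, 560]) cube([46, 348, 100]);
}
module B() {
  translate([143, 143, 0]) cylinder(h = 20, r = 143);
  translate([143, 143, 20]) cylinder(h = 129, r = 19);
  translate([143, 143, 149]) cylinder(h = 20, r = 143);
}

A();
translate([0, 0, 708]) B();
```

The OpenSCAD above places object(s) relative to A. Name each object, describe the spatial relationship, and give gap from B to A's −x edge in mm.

A is a table. B is a spool. The spool is on top of the table. The gap from the spool to the table's −x edge is 0 mm.

The spool's min-x is at 0; the table's min-x is 0; gap = 0 mm.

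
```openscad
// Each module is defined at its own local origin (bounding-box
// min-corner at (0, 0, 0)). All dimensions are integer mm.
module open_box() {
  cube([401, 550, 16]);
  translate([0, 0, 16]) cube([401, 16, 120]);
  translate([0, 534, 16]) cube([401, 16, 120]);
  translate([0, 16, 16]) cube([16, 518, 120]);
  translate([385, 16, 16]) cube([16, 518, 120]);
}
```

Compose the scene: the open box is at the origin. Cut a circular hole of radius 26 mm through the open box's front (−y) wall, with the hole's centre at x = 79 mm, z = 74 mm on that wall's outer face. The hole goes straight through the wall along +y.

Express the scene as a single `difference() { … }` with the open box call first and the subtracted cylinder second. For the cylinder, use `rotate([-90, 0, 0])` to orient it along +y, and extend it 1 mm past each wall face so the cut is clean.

difference() {
  open_box();
  translate([79, -1, 74]) rotate([-90, 0, 0]) cylinder(h = 18, r = 26);
}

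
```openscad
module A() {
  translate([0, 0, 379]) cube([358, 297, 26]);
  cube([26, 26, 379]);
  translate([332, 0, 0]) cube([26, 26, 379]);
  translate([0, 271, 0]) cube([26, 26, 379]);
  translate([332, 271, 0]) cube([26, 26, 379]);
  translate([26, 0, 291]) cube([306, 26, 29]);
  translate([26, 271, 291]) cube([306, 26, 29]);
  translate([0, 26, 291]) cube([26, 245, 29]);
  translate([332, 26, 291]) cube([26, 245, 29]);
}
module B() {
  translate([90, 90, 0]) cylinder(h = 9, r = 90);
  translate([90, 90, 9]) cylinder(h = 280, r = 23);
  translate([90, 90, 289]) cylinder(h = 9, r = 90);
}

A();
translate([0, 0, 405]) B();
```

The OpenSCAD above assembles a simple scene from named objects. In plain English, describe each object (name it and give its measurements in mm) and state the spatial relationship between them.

A is a four-legged stool. The seat is 358×297 mm, 26 mm thick, top at z = 405 mm. It stands on four square legs, each 26×26 mm in cross-section, from z = 0 to the seat underside, each flush with a corner of the seat. Four stretchers, 26 mm wide and 29 mm tall, connect adjacent legs with their undersides at z = 291 mm, each running between the inner faces of the legs it joins and aligned with the legs' outer faces on the other axis.

B is a spool: two coaxial disc flanges of radius 90 mm and thickness 9 mm, joined by a core cylinder of radius 23 mm and height 280 mm. The lower flange rests on z = 0 and the three cylinders share a vertical axis.

The spool is on top of the stool.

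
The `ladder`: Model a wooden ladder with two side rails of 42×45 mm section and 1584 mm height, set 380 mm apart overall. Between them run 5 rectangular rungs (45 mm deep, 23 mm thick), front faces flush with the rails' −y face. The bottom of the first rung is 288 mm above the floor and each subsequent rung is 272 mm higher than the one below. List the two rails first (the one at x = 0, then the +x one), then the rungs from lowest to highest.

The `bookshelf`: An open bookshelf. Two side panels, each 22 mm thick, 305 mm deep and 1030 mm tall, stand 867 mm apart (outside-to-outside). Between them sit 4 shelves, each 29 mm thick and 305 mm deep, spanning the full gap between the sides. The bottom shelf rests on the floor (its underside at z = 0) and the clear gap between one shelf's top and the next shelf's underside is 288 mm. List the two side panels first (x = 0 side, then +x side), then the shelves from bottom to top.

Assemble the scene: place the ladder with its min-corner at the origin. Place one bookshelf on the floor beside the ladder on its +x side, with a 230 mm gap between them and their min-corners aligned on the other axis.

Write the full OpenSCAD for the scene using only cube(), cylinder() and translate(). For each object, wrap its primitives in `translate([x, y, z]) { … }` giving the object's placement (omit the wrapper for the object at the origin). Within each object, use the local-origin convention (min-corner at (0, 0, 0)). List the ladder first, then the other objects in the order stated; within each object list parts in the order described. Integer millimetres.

cube([42, 45, 1584]);
translate([338, 0, 0]) cube([42, 45, 1584]);
translate([42, 0, 288]) cube([296, 45, 23]);
translate([42, 0, 560]) cube([296, 45, 23]);
translate([42, 0, 832]) cube([296, 45, 23]);
translate([42, 0, 1104]) cube([296, 45, 23]);
translate([42, 0, 1376]) cube([296, 45, 23]);
translate([610, 0, 0]) {
  cube([22, 305, 1030]);
  translate([845, 0, 0]) cube([22, 305, 1030]);
  translate([22, 0, 0]) cube([823, 305, 29]);
  translate([22, 0, 317]) cube([823, 305, 29]);
  translate([22, 0, 634]) cube([823, 305, 29]);
  translate([22, 0, 951]) cube([823, 305, 29]);
}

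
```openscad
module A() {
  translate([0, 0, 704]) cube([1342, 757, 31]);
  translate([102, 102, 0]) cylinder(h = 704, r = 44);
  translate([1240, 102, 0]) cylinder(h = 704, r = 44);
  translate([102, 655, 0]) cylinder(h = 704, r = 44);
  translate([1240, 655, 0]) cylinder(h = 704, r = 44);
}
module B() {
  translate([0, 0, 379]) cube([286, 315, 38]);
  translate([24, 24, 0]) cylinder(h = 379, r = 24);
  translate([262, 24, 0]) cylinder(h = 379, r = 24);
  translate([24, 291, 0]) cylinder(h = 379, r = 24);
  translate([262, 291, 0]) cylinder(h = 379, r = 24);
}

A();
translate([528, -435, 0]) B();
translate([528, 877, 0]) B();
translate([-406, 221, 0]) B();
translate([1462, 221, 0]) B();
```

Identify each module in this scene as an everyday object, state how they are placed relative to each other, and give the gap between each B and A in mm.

Each stool's nearest face is 120 mm from the table's bounding box.

A is a table. B is a stool. Four stools sit around the table at the −y, +y, −x, +x sides. The gap between each stool and the table is 120 mm.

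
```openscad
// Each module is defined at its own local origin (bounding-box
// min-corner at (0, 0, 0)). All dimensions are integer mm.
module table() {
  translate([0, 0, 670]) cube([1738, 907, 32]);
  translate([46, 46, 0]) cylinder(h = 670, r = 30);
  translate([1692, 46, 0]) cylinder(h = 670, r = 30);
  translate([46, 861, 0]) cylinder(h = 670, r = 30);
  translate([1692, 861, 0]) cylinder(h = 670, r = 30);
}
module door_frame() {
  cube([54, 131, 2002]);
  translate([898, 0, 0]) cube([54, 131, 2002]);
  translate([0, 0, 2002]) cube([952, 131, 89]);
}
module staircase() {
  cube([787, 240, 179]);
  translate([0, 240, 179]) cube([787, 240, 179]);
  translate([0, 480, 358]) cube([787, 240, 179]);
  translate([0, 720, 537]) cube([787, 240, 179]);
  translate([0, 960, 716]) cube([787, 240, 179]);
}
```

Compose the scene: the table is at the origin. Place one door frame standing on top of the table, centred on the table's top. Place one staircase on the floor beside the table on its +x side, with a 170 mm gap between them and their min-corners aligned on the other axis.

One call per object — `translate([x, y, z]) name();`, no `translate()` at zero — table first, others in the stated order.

table();
translate([393, 388, 702]) door_frame();
translate([1908, 0, 0]) staircase();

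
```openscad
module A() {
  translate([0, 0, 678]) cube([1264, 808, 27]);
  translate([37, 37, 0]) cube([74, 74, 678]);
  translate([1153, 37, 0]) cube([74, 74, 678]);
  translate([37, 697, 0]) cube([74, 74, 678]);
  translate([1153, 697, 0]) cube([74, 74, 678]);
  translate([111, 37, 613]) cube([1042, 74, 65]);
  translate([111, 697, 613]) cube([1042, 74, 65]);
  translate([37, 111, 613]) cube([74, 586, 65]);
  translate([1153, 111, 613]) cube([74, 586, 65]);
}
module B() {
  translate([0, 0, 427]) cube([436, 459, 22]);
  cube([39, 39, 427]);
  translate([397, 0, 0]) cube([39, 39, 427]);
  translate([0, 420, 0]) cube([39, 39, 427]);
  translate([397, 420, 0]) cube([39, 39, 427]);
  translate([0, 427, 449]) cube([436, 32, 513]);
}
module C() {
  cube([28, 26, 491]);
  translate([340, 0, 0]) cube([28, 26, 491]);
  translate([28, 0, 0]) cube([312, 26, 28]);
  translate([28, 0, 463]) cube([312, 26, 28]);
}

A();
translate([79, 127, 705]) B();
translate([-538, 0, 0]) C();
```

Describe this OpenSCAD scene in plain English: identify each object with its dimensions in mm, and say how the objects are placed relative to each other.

A is a rectangular dining table. The top is 1264×808×27 mm with its upper surface at z = 705 mm. It stands on four 74×74 mm square legs, each inset 37 mm from the nearest pair of top edges, running from the floor to the underside of the top. Four apron rails, 74 mm thick and 65 mm tall, run between adjacent legs with their top edges flush with the underside of the top and their outer faces flush with the legs' outer faces.

B is a chair. The seat is a 436×459×22 mm slab with its top at z = 449 mm, on four 39×39 mm corner legs (flush with the seat edges, standing on z = 0). A flat backrest 32 mm thick, 513 mm tall, spans the full seat width and rises from the seat top along its +y edge, rear face flush with the rear of the seat.

C is a picture frame with a 312×435 mm rectangular opening (x by z) and a uniform 28 mm border on every side. Frame depth is 26 mm along y. It is built from two vertical stiles running the full outside height and two horizontal rails spanning the gap between the stiles.

The chair is on top of the table. The picture frame is on the floor beside the table on its −x side.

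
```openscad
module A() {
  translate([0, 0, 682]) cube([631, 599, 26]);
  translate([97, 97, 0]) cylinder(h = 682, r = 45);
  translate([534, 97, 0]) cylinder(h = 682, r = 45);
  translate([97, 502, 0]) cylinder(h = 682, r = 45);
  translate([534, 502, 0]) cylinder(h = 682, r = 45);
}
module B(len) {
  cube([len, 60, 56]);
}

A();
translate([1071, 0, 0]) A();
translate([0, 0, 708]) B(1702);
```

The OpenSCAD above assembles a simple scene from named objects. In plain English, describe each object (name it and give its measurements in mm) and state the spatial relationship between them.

A is a table: top 631 mm (x) × 599 mm (y), 26 mm thick, upper face at z = 708 mm, on four round legs of 90 mm diameter, each leg's bounding box inset 52 mm from the nearest pair of top edges, running from z = 0 to the bottom of the top.

B is a rectangular beam 1702 mm long (x), 60 mm deep (y), 56 mm thick (z).

The beam spans the tops of two tables placed 440 mm apart, resting at z = 708 mm.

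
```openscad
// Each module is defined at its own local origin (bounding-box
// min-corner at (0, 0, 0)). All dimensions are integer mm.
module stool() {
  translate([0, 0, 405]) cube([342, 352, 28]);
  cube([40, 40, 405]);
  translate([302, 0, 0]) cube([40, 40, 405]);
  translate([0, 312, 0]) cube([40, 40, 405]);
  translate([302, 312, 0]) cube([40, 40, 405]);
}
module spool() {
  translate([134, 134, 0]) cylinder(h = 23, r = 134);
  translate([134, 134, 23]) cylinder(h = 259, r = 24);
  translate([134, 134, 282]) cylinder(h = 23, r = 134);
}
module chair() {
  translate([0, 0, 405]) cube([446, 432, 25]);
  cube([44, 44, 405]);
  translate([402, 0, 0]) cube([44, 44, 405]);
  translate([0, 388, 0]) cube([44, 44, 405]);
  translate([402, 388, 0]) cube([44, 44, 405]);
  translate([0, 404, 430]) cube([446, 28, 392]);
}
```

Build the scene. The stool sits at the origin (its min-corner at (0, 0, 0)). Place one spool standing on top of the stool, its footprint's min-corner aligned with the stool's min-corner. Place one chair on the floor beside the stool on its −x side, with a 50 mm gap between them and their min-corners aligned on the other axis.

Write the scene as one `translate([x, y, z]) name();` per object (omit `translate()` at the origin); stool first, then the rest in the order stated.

stool();
translate([0, 0, 433]) spool();
translate([-496, 0, 0]) chair();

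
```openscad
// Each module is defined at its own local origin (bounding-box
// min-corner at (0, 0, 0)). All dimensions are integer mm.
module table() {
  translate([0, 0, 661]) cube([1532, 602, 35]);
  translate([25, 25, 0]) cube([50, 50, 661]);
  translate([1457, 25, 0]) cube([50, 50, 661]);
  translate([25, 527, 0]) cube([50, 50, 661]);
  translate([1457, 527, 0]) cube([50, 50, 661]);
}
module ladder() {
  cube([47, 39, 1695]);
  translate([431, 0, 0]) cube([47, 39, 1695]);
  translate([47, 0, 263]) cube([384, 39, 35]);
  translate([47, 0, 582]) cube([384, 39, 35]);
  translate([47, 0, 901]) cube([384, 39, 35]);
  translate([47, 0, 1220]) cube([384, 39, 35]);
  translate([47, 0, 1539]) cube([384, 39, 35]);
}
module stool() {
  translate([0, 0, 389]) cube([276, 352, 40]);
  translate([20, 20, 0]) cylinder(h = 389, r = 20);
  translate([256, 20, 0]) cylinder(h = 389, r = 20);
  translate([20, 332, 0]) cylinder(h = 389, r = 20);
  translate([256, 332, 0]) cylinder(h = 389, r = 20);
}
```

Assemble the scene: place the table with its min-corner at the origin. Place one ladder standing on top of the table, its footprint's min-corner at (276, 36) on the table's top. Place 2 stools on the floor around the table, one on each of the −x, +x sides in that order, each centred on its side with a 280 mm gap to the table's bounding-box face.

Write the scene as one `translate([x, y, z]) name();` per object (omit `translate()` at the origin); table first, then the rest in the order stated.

table();
translate([276, 36, 696]) ladder();
translate([-556, 125, 0]) stool();
translate([1812, 125, 0]) stool();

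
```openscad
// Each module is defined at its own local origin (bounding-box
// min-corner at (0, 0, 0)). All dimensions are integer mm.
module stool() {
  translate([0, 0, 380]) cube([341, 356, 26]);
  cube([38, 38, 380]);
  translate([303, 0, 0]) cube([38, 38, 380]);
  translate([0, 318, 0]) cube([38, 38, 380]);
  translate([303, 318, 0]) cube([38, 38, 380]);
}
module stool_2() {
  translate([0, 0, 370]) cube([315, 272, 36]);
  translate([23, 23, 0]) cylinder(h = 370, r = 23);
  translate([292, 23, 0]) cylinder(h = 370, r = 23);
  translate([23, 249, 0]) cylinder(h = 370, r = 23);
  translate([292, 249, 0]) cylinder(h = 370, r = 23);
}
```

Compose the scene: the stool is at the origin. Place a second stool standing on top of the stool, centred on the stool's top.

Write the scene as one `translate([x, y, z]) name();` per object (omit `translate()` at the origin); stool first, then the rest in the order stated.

stool();
translate([13, 42, 406]) stool_2();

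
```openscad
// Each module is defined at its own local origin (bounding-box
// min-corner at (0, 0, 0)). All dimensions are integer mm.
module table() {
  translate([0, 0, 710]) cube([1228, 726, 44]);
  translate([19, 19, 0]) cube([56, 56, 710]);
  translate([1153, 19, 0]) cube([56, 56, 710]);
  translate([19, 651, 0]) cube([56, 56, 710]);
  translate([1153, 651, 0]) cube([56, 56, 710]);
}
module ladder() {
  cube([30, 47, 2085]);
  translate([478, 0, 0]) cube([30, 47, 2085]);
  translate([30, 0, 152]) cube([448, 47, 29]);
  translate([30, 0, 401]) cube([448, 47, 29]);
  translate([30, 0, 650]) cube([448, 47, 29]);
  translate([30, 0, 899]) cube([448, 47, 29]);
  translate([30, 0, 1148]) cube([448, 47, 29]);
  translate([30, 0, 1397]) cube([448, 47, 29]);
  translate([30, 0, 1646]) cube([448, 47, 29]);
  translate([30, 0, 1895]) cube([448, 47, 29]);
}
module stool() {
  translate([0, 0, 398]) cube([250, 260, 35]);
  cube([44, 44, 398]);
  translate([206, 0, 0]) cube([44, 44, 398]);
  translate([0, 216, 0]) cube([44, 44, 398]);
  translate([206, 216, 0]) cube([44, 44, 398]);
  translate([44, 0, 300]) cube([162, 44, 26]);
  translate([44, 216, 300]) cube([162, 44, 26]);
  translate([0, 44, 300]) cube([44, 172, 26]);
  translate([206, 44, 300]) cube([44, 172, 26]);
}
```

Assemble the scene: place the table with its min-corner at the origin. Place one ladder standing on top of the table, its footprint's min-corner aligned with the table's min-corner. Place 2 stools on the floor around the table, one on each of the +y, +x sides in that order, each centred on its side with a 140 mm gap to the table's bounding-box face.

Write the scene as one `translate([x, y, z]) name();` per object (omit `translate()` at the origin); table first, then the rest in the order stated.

table();
translate([0, 0, 754]) ladder();
translate([489, 866, 0]) stool();
translate([1368, 233, 0]) stool();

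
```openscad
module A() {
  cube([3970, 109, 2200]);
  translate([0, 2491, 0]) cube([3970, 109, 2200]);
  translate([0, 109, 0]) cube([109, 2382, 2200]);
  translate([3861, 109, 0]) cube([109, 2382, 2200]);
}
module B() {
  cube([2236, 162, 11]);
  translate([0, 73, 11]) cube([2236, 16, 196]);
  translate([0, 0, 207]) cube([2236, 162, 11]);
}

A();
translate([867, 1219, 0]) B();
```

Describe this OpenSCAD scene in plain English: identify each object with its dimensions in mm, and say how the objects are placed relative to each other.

A is a box-shaped house frame (walls only): outside footprint 3970×2600 mm, wall height 2200 mm, wall thickness 109 mm. The two y-facing walls run the full x-width; the two x-facing walls fit between the inner faces of the y-facing walls.

B is an I-beam lying along x, 2236 mm long. Overall section height 218 mm. Two flanges 162 mm wide (y) and 11 mm thick, one on the floor and one at the top; a web 16 mm thick runs between them, centred on the flange width.

The I-beam sits inside the house frame, centred.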